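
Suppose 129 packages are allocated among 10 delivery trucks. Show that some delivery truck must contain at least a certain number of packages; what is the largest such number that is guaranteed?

13

By pigeonhole, the 10 delivery trucks are the holes and the 129 packages are the pigeons.
If every delivery truck held at most 12 packages, the total would be at most 10 × 12 = 120, which is less than 129.
So some delivery truck holds at least ⌈129/10⌉ = 13 packages.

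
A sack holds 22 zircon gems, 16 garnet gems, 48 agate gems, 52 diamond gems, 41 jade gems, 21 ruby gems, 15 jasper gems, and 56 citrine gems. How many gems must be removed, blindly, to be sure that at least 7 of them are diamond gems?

226

In the worst case for collecting diamond gems, every non-diamond gem comes out first.
There are 22 + 16 + 48 + 41 + 21 + 15 + 56 = 219 non-diamond gems altogether.
After those, each further gem must be diamond, so 219 + 7 = 226 draws guarantee 7 diamond gems.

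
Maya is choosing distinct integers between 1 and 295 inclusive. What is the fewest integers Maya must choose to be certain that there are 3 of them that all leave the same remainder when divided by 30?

61

The 30 residue classes mod 30 are the pigeonholes.
With 60 integers one could put 2 in each residue class and have no class reach 3.
The 61st integer pushes some class to 3, so 30·2 + 1 = 61.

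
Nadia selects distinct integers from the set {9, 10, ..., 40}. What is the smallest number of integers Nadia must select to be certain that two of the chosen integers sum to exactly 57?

21

Group the elements by complementary pair {x, 57−x}: {17,40}, {18,39}, {19,38}, …, giving 12 two-element pairs and 8 integers whose partner 57−x falls outside [9,40].
Treating each of those 20 groups as a pigeonhole, one can pick one integer per group — 20 integers — with no two summing to 57.
The 21st integer lands in an occupied pair, forcing a sum of 57.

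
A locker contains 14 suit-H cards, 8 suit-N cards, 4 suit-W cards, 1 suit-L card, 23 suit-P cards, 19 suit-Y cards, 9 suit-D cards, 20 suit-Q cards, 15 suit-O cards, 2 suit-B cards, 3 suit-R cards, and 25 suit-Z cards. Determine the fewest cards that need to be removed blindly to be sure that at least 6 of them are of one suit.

Pigeonhole: put each drawn card into a box by suit. The largest draw with every box below 6 takes min(count, 5) from each suit; suits with fewer than 5 contribute all they have.
Σ min(cᵢ, 5) = 5 + 5 + 4 + 1 + 5 + 5 + 5 + 5 + 5 + 2 + 3 + 5 = 50.
Draw number 50 + 1 = 51 must push one box to 6.

51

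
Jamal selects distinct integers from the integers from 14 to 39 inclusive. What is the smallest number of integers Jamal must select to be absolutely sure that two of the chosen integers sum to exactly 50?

Group the elements by complementary pair {x, 50−x}: {14,36}, {15,35}, {16,34}, …, giving 11 two-element pairs, the single value 25 (it cannot pair with itself since the integers are distinct), and 3 integers whose partner 50−x falls outside [14,39].
By the pigeonhole principle, treating each of those 15 groups as a pigeonhole, one can pick one integer per group — 15 integers — with no two summing to 50.
The 16th integer lands in an occupied pair, forcing a sum of 50.

16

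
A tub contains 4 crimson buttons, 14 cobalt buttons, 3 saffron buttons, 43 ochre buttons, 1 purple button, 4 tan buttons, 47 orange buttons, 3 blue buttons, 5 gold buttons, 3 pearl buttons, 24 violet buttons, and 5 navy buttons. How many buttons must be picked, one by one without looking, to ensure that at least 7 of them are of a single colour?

Put each drawn button into a box by colour. The largest draw with every box below 7 takes min(count, 6) from each colour; colours with fewer than 6 contribute all they have.
Σ min(cᵢ, 6) = 4 + 6 + 3 + 6 + 1 + 4 + 6 + 3 + 5 + 3 + 6 + 5 = 52.
Draw number 52 + 1 = 53 must push one box to 7.

53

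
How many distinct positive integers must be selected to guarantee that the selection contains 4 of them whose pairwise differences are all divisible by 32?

Integers whose pairwise differences are multiples of 32 are exactly those sharing a remainder mod 32. By the pigeonhole principle, the 32 residue classes mod 32 are the pigeonholes.
With 96 integers one could put 3 in each residue class and have no class reach 4.
The 97th integer pushes some class to 4, so 32·3 + 1 = 97.

97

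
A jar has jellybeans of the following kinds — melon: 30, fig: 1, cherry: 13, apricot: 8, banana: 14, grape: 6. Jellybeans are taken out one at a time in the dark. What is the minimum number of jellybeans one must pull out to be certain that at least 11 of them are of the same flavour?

Put each drawn jellybean into a box by flavour. The largest draw with every box below 11 takes min(count, 10) from each flavour; flavours with fewer than 10 contribute all they have.
Σ min(cᵢ, 10) = 10 + 1 + 10 + 8 + 10 + 6 = 45.
Draw number 45 + 1 = 46 must push one box to 11.

46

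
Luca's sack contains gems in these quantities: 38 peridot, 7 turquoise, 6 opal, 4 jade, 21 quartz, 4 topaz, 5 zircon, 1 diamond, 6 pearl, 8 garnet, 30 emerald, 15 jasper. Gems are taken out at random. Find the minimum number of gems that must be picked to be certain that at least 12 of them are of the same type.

86

The 12 types are the holes; the gems drawn are the pigeons.
To avoid 12 of any one type, the worst case takes at most 11 of each type, or every gem of a type that has fewer than 11.
That gives 11 + 7 + 6 + 4 + 11 + 4 + 5 + 1 + 6 + 8 + 11 + 11 = 85 gems with no type reaching 12.
The next gem forces some type to 12, so 85 + 1 = 86.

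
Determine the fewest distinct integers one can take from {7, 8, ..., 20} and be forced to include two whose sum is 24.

10

A set avoiding the sum 24 can contain at most one of each pair {x, 24−x}, plus the 4 elements whose complement lies outside the range or equal to its own complement.
The integers 12, …, 20 (9 of them) are such a set: any two sum to at least 12+13 = 25 > 24.
Pigeonhole: any 10th integer completes one of the 5 pairs, so 10 choices force a sum of 24.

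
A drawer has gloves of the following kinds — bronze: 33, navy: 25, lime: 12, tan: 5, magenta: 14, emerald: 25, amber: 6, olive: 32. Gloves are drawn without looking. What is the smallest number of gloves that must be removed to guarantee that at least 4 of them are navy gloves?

131

In the worst case for collecting navy gloves, every non-navy glove comes out first.
There are 33 + 12 + 5 + 14 + 25 + 6 + 32 = 127 non-navy gloves altogether.
After those, each further glove must be navy, so 127 + 4 = 131 draws guarantee 4 navy gloves.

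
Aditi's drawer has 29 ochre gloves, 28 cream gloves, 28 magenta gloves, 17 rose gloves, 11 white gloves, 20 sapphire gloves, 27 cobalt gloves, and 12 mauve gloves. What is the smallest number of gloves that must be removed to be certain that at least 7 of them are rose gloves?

In the worst case for collecting rose gloves, every non-rose glove comes out first.
There are 29 + 28 + 28 + 11 + 20 + 27 + 12 = 155 non-rose gloves altogether.
After those, each further glove must be rose, so 155 + 7 = 162 draws guarantee 7 rose gloves.

162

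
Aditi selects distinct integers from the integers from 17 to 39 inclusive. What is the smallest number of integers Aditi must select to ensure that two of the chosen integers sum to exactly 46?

18

A set avoiding the sum 46 can contain at most one of each pair {x, 46−x}, plus the 11 elements whose complement lies outside the range or equal to its own complement.
The integers 23, …, 39 (17 of them) are such a set: any two sum to at least 23+24 = 47 > 46.
Pigeonhole: any 18th integer completes one of the 6 pairs, so 18 choices force a sum of 46.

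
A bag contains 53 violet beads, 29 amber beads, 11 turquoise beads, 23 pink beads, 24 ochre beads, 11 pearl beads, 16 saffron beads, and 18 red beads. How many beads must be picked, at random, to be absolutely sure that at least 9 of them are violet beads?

In the worst case for collecting violet beads, every non-violet bead comes out first.
There are 29 + 11 + 23 + 24 + 11 + 16 + 18 = 132 non-violet beads altogether.
After those, each further bead must be violet, so 132 + 9 = 141 draws guarantee 9 violet beads.

141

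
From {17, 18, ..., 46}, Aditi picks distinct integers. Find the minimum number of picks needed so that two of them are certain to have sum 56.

20

Group the elements by complementary pair {x, 56−x}: {17,39}, {18,38}, {19,37}, …, giving 11 two-element pairs, the single value 28 (it cannot pair with itself since the integers are distinct), and 7 integers whose partner 56−x falls outside [17,46].
Treating each of those 19 groups as a pigeonhole, one can pick one integer per group — 19 integers — with no two summing to 56.
The 20th integer lands in an occupied pair, forcing a sum of 56.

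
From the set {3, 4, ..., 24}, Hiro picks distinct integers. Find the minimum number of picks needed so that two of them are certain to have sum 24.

14

Two chosen integers sum to 24 exactly when both halves of some pair {x, 24−x} with 3 ≤ x ≤ 24−x ≤ 21 are chosen — 9 such pairs.
The remaining 4 elements (those with no distinct partner in range) can never complete a 24-sum, so the worst case takes all of them and one from each pair: 4 + 9 = 13.
The 14th integer has to be the second member of some pair, so 13 + 1 = 14.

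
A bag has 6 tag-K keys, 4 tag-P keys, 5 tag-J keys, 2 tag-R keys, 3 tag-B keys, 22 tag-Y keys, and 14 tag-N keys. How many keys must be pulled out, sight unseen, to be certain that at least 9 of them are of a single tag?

37

Put each drawn key into a box by tag. The largest draw with every box below 9 takes min(count, 8) from each tag; tags with fewer than 8 contribute all they have.
Σ min(cᵢ, 8) = 6 + 4 + 5 + 2 + 3 + 8 + 8 = 36.
Draw number 36 + 1 = 37 must push one box to 9.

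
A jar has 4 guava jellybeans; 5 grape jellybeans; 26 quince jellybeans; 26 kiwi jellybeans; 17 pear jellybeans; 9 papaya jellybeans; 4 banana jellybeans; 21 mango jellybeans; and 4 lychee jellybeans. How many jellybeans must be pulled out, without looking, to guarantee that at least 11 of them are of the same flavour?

67

Pigeonhole: put each drawn jellybean into a box by flavour. The largest draw with every box below 11 takes min(count, 10) from each flavour; flavours with fewer than 10 contribute all they have.
Σ min(cᵢ, 10) = 4 + 5 + 10 + 10 + 10 + 9 + 4 + 10 + 4 = 66.
Draw number 66 + 1 = 67 must push one box to 11.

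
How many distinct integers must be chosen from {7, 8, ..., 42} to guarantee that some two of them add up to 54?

A set avoiding the sum 54 can contain at most one of each pair {x, 54−x}, plus the 6 elements whose complement lies outside the range or equal to its own complement.
The integers 7, …, 27 (21 of them) are such a set: any two sum to at least 7+8 = 15 and at most 26+27 = 53 < 54.
By the pigeonhole principle, any 22nd integer completes one of the 15 pairs, so 22 choices force a sum of 54.

22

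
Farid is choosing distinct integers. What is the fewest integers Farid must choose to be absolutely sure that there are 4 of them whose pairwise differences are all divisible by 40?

121

Integers whose pairwise differences are multiples of 40 are exactly those sharing a remainder mod 40. The 40 residue classes mod 40 are the pigeonholes.
With 120 integers one could put 3 in each residue class and have no class reach 4.
The 121st integer pushes some class to 4, so 40·3 + 1 = 121.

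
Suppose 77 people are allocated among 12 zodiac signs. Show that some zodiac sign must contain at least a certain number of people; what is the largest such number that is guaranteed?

The 12 zodiac signs are the holes and the 77 people are the pigeons.
If every zodiac sign held at most 6 people, the total would be at most 12 × 6 = 72, which is less than 77.
So some zodiac sign holds at least ⌈77/12⌉ = 7 people.

7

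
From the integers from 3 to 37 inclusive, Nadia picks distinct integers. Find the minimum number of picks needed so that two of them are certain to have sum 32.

A set avoiding the sum 32 can contain at most one of each pair {x, 32−x}, plus the 9 elements whose complement lies outside the range or equal to its own complement.
The integers 16, …, 37 (22 of them) are such a set: any two sum to at least 16+17 = 33 > 32.
By the pigeonhole principle, any 23rd integer completes one of the 13 pairs, so 23 choices force a sum of 32.

23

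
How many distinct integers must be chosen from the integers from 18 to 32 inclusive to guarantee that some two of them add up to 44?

12

Group the elements by complementary pair {x, 44−x}: {18,26}, {19,25}, {20,24}, …, giving 4 two-element pairs; the single value 22 (it cannot pair with itself since the integers are distinct); and 6 integers whose partner 44−x falls outside [18,32].
Pigeonhole: treating each of those 11 groups as a pigeonhole, one can pick one integer per group — 11 integers — with no two summing to 44.
The 12th integer lands in an occupied pair, forcing a sum of 44.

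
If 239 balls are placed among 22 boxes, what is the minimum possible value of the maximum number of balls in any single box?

11

Pigeonhole: the 22 boxes are the holes and the 239 balls are the pigeons.
If every box held at most 10 balls, the total would be at most 22 × 10 = 220, which is less than 239.
So some box holds at least ⌈239/22⌉ = 11 balls.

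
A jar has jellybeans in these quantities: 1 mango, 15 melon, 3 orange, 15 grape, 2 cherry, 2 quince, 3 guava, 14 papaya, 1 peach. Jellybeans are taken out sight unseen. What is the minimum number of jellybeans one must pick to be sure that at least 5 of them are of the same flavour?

25

The 9 flavours are the holes; the jellybeans drawn are the pigeons.
To avoid 5 of any one flavour, the worst case takes at most 4 of each flavour, or every jellybean of a flavour that has fewer than 4.
That gives 1 + 4 + 3 + 4 + 2 + 2 + 3 + 4 + 1 = 24 jellybeans with no flavour reaching 5.
The next jellybean forces some flavour to 5, so 24 + 1 = 25.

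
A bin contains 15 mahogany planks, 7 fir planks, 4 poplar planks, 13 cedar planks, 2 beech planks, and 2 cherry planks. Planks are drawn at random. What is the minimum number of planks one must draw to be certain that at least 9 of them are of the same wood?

32

Put each drawn plank into a box by wood. The largest draw with every box below 9 takes min(count, 8) from each wood; woods with fewer than 8 contribute all they have.
Σ min(cᵢ, 8) = 8 + 7 + 4 + 8 + 2 + 2 = 31.
Draw number 31 + 1 = 32 must push one box to 9.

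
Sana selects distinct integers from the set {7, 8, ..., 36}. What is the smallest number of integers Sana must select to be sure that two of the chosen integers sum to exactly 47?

18

Group the elements by complementary pair {x, 47−x}: {11,36}, {12,35}, {13,34}, …, giving 13 two-element pairs and 4 integers whose partner 47−x falls outside [7,36].
Treating each of those 17 groups as a pigeonhole, one can pick one integer per group — 17 integers — with no two summing to 47.
The 18th integer lands in an occupied pair, forcing a sum of 47.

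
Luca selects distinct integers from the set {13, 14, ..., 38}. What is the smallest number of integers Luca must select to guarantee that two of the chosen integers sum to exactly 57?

17

Group the elements by complementary pair {x, 57−x}: {19,38}, {20,37}, {21,36}, …, giving 10 two-element pairs and 6 integers whose partner 57−x falls outside [13,38].
By the pigeonhole principle, treating each of those 16 groups as a pigeonhole, one can pick one integer per group — 16 integers — with no two summing to 57.
The 17th integer lands in an occupied pair, forcing a sum of 57.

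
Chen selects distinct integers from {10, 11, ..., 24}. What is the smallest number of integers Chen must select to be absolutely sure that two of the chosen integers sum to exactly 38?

11

A set avoiding the sum 38 can contain at most one of each pair {x, 38−x}, plus the 5 elements whose complement lies outside the range or equal to its own complement.
The integers 10, …, 19 (10 of them) are such a set: any two sum to at least 10+11 = 21 and at most 18+19 = 37 < 38.
By the pigeonhole principle, any 11th integer completes one of the 5 pairs, so 11 choices force a sum of 38.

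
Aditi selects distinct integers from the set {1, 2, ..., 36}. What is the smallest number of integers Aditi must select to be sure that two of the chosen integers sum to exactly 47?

24

Two chosen integers sum to 47 exactly when both halves of some pair {x, 47−x} with 11 ≤ x ≤ 47−x ≤ 36 are chosen — 13 such pairs.
The remaining 10 elements (those with no distinct partner in range) can never complete a 47-sum, so the worst case takes all of them and one from each pair: 10 + 13 = 23.
By pigeonhole, the 24th integer has to be the second member of some pair, so 23 + 1 = 24.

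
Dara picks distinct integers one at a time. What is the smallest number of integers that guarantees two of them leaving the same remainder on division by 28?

29

The 28 residue classes mod 28 are the pigeonholes.
With 28 integers one could put 1 in each residue class and have no class reach 2.
The 29th integer pushes some class to 2, so 28·1 + 1 = 29.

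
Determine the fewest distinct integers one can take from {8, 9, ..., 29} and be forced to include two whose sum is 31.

15

A set avoiding the sum 31 can contain at most one of each pair {x, 31−x}, plus the 6 elements whose complement lies outside the range.
The integers 16, …, 29 (14 of them) are such a set: any two sum to at least 16+17 = 33 > 31.
Pigeonhole: any 15th integer completes one of the 8 pairs, so 15 choices force a sum of 31.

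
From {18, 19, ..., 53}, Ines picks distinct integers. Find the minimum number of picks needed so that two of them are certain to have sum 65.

22

Group the elements by complementary pair {x, 65−x}: {18,47}, {19,46}, {20,45}, …, giving 15 two-element pairs and 6 integers whose partner 65−x falls outside [18,53].
By pigeonhole, treating each of those 21 groups as a pigeonhole, one can pick one integer per group — 21 integers — with no two summing to 65.
The 22nd integer lands in an occupied pair, forcing a sum of 65.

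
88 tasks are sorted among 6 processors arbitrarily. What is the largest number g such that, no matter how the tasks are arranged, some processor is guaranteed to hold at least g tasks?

By pigeonhole, the 6 processors are the holes and the 88 tasks are the pigeons.
If every processor held at most 14 tasks, the total would be at most 6 × 14 = 84, which is less than 88.
So some processor holds at least ⌈88/6⌉ = 15 tasks.

15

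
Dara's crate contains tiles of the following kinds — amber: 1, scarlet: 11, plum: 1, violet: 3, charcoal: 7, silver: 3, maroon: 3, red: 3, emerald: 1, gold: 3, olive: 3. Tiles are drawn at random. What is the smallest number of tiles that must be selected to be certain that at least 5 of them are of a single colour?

Put each drawn tile into a box by colour. The largest draw with every box below 5 takes min(count, 4) from each colour; colours with fewer than 4 contribute all they have.
Σ min(cᵢ, 4) = 1 + 4 + 1 + 3 + 4 + 3 + 3 + 3 + 1 + 3 + 3 = 29.
Draw number 29 + 1 = 30 must push one box to 5.

30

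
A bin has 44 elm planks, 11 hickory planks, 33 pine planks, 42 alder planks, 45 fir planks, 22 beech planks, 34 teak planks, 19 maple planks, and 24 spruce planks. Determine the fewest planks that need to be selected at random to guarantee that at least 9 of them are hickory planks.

272

In the worst case for collecting hickory planks, every non-hickory plank comes out first.
There are 44 + 33 + 42 + 45 + 22 + 34 + 19 + 24 = 263 non-hickory planks altogether.
After those, each further plank must be hickory, so 263 + 9 = 272 draws guarantee 9 hickory planks.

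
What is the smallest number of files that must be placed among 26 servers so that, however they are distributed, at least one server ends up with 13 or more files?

313

With 312 files one could put exactly 12 in each of the 26 servers, and no server would reach 13.
One more file must land in a server that already has 12, giving it 13.
So 26 × 12 + 1 = 313 files are required.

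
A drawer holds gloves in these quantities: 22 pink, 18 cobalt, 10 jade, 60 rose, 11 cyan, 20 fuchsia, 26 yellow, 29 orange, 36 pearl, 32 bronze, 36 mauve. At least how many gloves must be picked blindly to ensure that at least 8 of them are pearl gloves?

In the worst case for collecting pearl gloves, every non-pearl glove comes out first.
There are 22 + 18 + 10 + 60 + 11 + 20 + 26 + 29 + 32 + 36 = 264 non-pearl gloves altogether.
After those, each further glove must be pearl, so 264 + 8 = 272 draws guarantee 8 pearl gloves.

272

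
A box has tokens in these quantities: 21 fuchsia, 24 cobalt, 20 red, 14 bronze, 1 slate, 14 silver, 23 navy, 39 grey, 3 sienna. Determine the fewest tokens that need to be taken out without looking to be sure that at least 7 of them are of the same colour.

47

An adversary could hand out at most 6 tokens per colour (slate, sienna run out sooner): 6 + 6 + 6 + 6 + 1 + 6 + 6 + 6 + 3 = 46 tokens and still no colour has 7.
One more token lands in a colour already at 6, so 47 draws are enough and 46 are not.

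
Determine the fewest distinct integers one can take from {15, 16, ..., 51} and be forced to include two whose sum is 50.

28

Two chosen integers sum to 50 exactly when both halves of some pair {x, 50−x} with 15 ≤ x ≤ 50−x ≤ 35 are chosen — 10 such pairs.
The remaining 17 elements (those with no distinct partner in range) can never complete a 50-sum, so the worst case takes all of them and one from each pair: 17 + 10 = 27.
By pigeonhole, the 28th integer has to be the second member of some pair, so 27 + 1 = 28.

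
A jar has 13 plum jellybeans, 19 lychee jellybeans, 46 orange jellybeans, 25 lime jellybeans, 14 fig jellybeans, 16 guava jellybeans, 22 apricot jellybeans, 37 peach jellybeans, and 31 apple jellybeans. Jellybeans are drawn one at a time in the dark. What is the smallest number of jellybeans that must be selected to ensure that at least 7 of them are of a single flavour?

An adversary could hand out at most 6 jellybeans per flavour: 6 + 6 + 6 + 6 + 6 + 6 + 6 + 6 + 6 = 54 jellybeans and still no flavour has 7.
Pigeonhole: one more jellybean lands in a flavour already at 6, so 55 draws are enough and 54 are not.

55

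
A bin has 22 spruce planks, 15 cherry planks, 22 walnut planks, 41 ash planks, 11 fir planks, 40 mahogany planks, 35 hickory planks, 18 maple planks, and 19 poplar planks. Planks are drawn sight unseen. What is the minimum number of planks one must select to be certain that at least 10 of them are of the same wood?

82

An adversary could hand out at most 9 planks per wood: 9 + 9 + 9 + 9 + 9 + 9 + 9 + 9 + 9 = 81 planks and still no wood has 10.
Pigeonhole: one more plank lands in a wood already at 9, so 82 draws are enough and 81 are not.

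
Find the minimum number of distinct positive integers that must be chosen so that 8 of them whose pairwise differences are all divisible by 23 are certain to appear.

Integers whose pairwise differences are multiples of 23 are exactly those sharing a remainder mod 23. Pigeonhole: the 23 residue classes mod 23 are the pigeonholes.
With 161 integers one could put 7 in each residue class and have no class reach 8.
The 162nd integer pushes some class to 8, so 23·7 + 1 = 162.

162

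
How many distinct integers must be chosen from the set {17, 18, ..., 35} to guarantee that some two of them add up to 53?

11

Group the elements by complementary pair {x, 53−x}: {18,35}, {19,34}, {20,33}, …, giving 9 two-element pairs and 1 integer whose partner 53−x falls outside [17,35].
Treating each of those 10 groups as a pigeonhole, one can pick one integer per group — 10 integers — with no two summing to 53.
The 11th integer lands in an occupied pair, forcing a sum of 53.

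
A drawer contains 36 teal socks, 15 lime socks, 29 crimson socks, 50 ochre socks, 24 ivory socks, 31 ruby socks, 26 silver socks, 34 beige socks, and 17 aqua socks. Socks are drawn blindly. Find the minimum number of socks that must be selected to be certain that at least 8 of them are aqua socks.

In the worst case for collecting aqua socks, every non-aqua sock comes out first.
There are 36 + 15 + 29 + 50 + 24 + 31 + 26 + 34 = 245 non-aqua socks altogether.
After those, each further sock must be aqua, so 245 + 8 = 253 draws guarantee 8 aqua socks.

253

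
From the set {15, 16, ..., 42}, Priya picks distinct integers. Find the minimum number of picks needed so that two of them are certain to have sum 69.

A set avoiding the sum 69 can contain at most one of each pair {x, 69−x}, plus the 12 elements whose complement lies outside the range.
The integers 15, …, 34 (20 of them) are such a set: any two sum to at least 15+16 = 31 and at most 33+34 = 67 < 69.
By the pigeonhole principle, any 21st integer completes one of the 8 pairs, so 21 choices force a sum of 69.

21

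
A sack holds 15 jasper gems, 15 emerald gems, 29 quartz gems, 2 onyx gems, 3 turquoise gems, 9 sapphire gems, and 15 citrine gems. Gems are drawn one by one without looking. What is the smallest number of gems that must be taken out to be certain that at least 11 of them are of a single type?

55

Pigeonhole: the 7 types are the holes; the gems drawn are the pigeons.
To avoid 11 of any one type, the worst case takes at most 10 of each type, or every gem of a type that has fewer than 10.
That gives 10 + 10 + 10 + 2 + 3 + 9 + 10 = 54 gems with no type reaching 11.
The next gem forces some type to 11, so 54 + 1 = 55.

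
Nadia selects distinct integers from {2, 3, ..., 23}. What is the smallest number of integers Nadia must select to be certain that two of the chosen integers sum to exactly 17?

Group the elements by complementary pair {x, 17−x}: {2,15}, {3,14}, {4,13}, …, giving 7 two-element pairs and 8 integers whose partner 17−x falls outside [2,23].
By the pigeonhole principle, treating each of those 15 groups as a pigeonhole, one can pick one integer per group — 15 integers — with no two summing to 17.
The 16th integer lands in an occupied pair, forcing a sum of 17.

16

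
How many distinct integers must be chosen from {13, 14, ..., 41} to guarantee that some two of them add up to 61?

19

Group the elements by complementary pair {x, 61−x}: {20,41}, {21,40}, {22,39}, …, giving 11 two-element pairs and 7 integers whose partner 61−x falls outside [13,41].
Pigeonhole: treating each of those 18 groups as a pigeonhole, one can pick one integer per group — 18 integers — with no two summing to 61.
The 19th integer lands in an occupied pair, forcing a sum of 61.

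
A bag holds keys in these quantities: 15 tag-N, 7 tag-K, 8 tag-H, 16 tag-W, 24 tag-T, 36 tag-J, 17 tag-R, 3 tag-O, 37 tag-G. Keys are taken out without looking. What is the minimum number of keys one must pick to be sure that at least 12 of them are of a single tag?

85

The 9 tags are the holes; the keys drawn are the pigeons.
To avoid 12 of any one tag, the worst case takes at most 11 of each tag, or every key of a tag that has fewer than 11.
That gives 11 + 7 + 8 + 11 + 11 + 11 + 11 + 3 + 11 = 84 keys with no tag reaching 12.
The next key forces some tag to 12, so 84 + 1 = 85.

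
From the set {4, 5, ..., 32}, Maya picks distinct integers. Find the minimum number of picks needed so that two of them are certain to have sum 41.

18

A set avoiding the sum 41 can contain at most one of each pair {x, 41−x}, plus the 5 elements whose complement lies outside the range.
The integers 4, …, 20 (17 of them) are such a set: any two sum to at least 4+5 = 9 and at most 19+20 = 39 < 41.
Pigeonhole: any 18th integer completes one of the 12 pairs, so 18 choices force a sum of 41.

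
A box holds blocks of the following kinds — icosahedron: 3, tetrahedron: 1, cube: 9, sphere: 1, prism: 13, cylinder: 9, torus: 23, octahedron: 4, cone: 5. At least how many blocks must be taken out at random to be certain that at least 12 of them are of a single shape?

Pigeonhole: put each drawn block into a box by shape. The largest draw with every box below 12 takes min(count, 11) from each shape; shapes with fewer than 11 contribute all they have.
Σ min(cᵢ, 11) = 3 + 1 + 9 + 1 + 11 + 9 + 11 + 4 + 5 = 54.
Draw number 54 + 1 = 55 must push one box to 12.

55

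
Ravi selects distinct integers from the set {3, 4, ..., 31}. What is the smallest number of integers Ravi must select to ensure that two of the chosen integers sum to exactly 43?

A set avoiding the sum 43 can contain at most one of each pair {x, 43−x}, plus the 9 elements whose complement lies outside the range.
The integers 3, …, 21 (19 of them) are such a set: any two sum to at least 3+4 = 7 and at most 20+21 = 41 < 43.
By pigeonhole, any 20th integer completes one of the 10 pairs, so 20 choices force a sum of 43.

20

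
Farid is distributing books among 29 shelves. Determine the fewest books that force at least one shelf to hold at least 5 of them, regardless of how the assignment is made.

With 116 books one could put exactly 4 in each of the 29 shelves, and no shelf would reach 5.
One more book must land in a shelf that already has 4, giving it 5.
So 29 × 4 + 1 = 117 books are required.

117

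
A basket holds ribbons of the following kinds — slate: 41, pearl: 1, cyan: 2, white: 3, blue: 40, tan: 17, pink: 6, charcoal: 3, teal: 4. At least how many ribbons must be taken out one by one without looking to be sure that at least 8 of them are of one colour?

41

Put each drawn ribbon into a box by colour. The largest draw with every box below 8 takes min(count, 7) from each colour; colours with fewer than 7 contribute all they have.
Σ min(cᵢ, 7) = 7 + 1 + 2 + 3 + 7 + 7 + 6 + 3 + 4 = 40.
Draw number 40 + 1 = 41 must push one box to 8.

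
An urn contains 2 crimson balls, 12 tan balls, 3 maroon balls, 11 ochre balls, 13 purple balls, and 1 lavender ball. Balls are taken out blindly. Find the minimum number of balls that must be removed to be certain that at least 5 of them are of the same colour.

An adversary could hand out at most 4 balls per colour (crimson, maroon, lavender run out sooner): 2 + 4 + 3 + 4 + 4 + 1 = 18 balls and still no colour has 5.
One more ball lands in a colour already at 4, so 19 draws are enough and 18 are not.

19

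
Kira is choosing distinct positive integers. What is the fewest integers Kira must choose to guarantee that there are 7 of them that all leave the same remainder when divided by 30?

181

The 30 residue classes mod 30 are the pigeonholes.
With 180 integers one could put 6 in each residue class and have no class reach 7.
The 181st integer pushes some class to 7, so 30·6 + 1 = 181.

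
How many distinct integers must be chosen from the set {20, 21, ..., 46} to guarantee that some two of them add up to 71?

Group the elements by complementary pair {x, 71−x}: {25,46}, {26,45}, {27,44}, …, giving 11 two-element pairs and 5 integers whose partner 71−x falls outside [20,46].
Treating each of those 16 groups as a pigeonhole, one can pick one integer per group — 16 integers — with no two summing to 71.
The 17th integer lands in an occupied pair, forcing a sum of 71.

17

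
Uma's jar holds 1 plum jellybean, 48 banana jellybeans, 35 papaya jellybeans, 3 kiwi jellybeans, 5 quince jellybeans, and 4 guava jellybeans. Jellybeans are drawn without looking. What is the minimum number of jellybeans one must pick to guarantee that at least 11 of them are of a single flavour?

By the pigeonhole principle, put each drawn jellybean into a box by flavour. The largest draw with every box below 11 takes min(count, 10) from each flavour; flavours with fewer than 10 contribute all they have.
Σ min(cᵢ, 10) = 1 + 10 + 10 + 3 + 5 + 4 = 33.
Draw number 33 + 1 = 34 must push one box to 11.

34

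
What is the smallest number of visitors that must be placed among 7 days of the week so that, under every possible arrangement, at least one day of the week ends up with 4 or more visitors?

With 21 visitors one could put exactly 3 in each of the 7 days of the week, and no day of the week would reach 4.
One more visitor must land in a day of the week that already has 3, giving it 4.
So 7 × 3 + 1 = 22 visitors are required.

22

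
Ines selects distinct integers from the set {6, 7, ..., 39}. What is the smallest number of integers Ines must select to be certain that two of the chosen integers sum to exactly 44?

19

Group the elements by complementary pair {x, 44−x}: {6,38}, {7,37}, {8,36}, …, giving 16 two-element pairs, the single value 22 (it cannot pair with itself since the integers are distinct), and 1 integer whose partner 44−x falls outside [6,39].
Pigeonhole: treating each of those 18 groups as a pigeonhole, one can pick one integer per group — 18 integers — with no two summing to 44.
The 19th integer lands in an occupied pair, forcing a sum of 44.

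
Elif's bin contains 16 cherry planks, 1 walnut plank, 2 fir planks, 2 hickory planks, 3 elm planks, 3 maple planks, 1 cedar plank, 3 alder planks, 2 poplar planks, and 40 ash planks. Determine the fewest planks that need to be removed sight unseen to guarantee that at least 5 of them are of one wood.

By pigeonhole, put each drawn plank into a box by wood. The largest draw with every box below 5 takes min(count, 4) from each wood; woods with fewer than 4 contribute all they have.
Σ min(cᵢ, 4) = 4 + 1 + 2 + 2 + 3 + 3 + 1 + 3 + 2 + 4 = 25.
Draw number 25 + 1 = 26 must push one box to 5.

26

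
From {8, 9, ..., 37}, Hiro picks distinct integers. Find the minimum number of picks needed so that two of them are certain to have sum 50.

Two chosen integers sum to 50 exactly when both halves of some pair {x, 50−x} with 13 ≤ x ≤ 50−x ≤ 37 are chosen — 12 such pairs.
The remaining 6 elements (those with no distinct partner in range) can never complete a 50-sum, so the worst case takes all of them and one from each pair: 6 + 12 = 18.
The 19th integer has to be the second member of some pair, so 18 + 1 = 19.

19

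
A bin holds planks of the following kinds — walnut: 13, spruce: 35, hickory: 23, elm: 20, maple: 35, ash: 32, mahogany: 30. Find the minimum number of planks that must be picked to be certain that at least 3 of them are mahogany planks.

161

In the worst case for collecting mahogany planks, every non-mahogany plank comes out first.
There are 13 + 35 + 23 + 20 + 35 + 32 = 158 non-mahogany planks altogether.
After those, each further plank must be mahogany, so 158 + 3 = 161 draws guarantee 3 mahogany planks.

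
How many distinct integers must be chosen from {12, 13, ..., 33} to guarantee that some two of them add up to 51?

15

A set avoiding the sum 51 can contain at most one of each pair {x, 51−x}, plus the 6 elements whose complement lies outside the range.
The integers 12, …, 25 (14 of them) are such a set: any two sum to at least 12+13 = 25 and at most 24+25 = 49 < 51.
By pigeonhole, any 15th integer completes one of the 8 pairs, so 15 choices force a sum of 51.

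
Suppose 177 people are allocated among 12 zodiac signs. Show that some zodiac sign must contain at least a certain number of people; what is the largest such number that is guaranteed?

The 12 zodiac signs are the holes and the 177 people are the pigeons.
If every zodiac sign held at most 14 people, the total would be at most 12 × 14 = 168, which is less than 177.
So some zodiac sign holds at least ⌈177/12⌉ = 15 people.

15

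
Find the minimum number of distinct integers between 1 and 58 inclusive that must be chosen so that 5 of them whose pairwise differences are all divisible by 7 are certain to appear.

29

Integers whose pairwise differences are multiples of 7 are exactly those sharing a remainder mod 7. Pigeonhole: the 7 residue classes mod 7 are the pigeonholes.
With 28 integers one could put 4 in each residue class and have no class reach 5.
The 29th integer pushes some class to 5, so 7·4 + 1 = 29.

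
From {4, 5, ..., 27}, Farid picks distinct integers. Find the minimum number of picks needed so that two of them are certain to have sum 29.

Two chosen integers sum to 29 exactly when both halves of some pair {x, 29−x} with 4 ≤ x ≤ 29−x ≤ 25 are chosen — 11 such pairs.
The remaining 2 elements (those with no distinct partner in range) can never complete a 29-sum, so the worst case takes all of them and one from each pair: 2 + 11 = 13.
Pigeonhole: the 14th integer has to be the second member of some pair, so 13 + 1 = 14.

14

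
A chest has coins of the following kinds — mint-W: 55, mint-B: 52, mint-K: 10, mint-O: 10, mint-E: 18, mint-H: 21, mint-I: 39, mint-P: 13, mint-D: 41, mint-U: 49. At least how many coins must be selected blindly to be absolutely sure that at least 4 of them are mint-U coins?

263

In the worst case for collecting mint-U coins, every non-mint-U coin comes out first.
There are 55 + 52 + 10 + 10 + 18 + 21 + 39 + 13 + 41 = 259 non-mint-U coins altogether.
After those, each further coin must be mint-U, so 259 + 4 = 263 draws guarantee 4 mint-U coins.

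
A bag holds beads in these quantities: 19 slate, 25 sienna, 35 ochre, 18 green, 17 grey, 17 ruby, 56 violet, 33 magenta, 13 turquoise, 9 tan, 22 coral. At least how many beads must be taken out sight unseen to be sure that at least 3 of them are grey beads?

250

In the worst case for collecting grey beads, every non-grey bead comes out first.
There are 19 + 25 + 35 + 18 + 17 + 56 + 33 + 13 + 9 + 22 = 247 non-grey beads altogether.
After those, each further bead must be grey, so 247 + 3 = 250 draws guarantee 3 grey beads.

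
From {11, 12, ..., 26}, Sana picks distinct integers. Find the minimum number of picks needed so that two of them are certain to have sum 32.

A set avoiding the sum 32 can contain at most one of each pair {x, 32−x}, plus the 6 elements whose complement lies outside the range or equal to its own complement.
The integers 16, …, 26 (11 of them) are such a set: any two sum to at least 16+17 = 33 > 32.
Pigeonhole: any 12th integer completes one of the 5 pairs, so 12 choices force a sum of 32.

12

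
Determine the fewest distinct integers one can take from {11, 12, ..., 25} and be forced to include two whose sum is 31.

Group the elements by complementary pair {x, 31−x}: {11,20}, {12,19}, {13,18}, …, giving 5 two-element pairs and 5 integers whose partner 31−x falls outside [11,25].
By pigeonhole, treating each of those 10 groups as a pigeonhole, one can pick one integer per group — 10 integers — with no two summing to 31.
The 11th integer lands in an occupied pair, forcing a sum of 31.

11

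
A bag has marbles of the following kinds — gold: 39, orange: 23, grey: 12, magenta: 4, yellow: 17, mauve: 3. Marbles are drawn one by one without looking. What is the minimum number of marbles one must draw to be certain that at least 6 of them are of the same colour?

The 6 colours are the holes; the marbles drawn are the pigeons.
To avoid 6 of any one colour, the worst case takes at most 5 of each colour, or every marble of a colour that has fewer than 5.
That gives 5 + 5 + 5 + 4 + 5 + 3 = 27 marbles with no colour reaching 6.
The next marble forces some colour to 6, so 27 + 1 = 28.

28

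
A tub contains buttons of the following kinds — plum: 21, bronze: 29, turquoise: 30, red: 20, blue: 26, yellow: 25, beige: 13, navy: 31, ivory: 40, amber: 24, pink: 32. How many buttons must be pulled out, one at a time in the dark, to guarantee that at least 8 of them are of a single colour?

Pigeonhole: put each drawn button into a box by colour. The largest draw with every box below 8 takes min(count, 7) from each colour.
Σ min(cᵢ, 7) = 7 + 7 + 7 + 7 + 7 + 7 + 7 + 7 + 7 + 7 + 7 = 77.
Draw number 77 + 1 = 78 must push one box to 8.

78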